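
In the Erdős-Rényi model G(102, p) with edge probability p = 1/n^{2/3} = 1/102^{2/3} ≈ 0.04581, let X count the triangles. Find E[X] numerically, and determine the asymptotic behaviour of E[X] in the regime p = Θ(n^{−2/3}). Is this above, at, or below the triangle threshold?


Number of potential triangles: C(102, 3) = 171700.
Each occurs with probability p³ ≈ (0.04581)³ ≈ 9.611688e-05.
By linearity: E[X] = C(102, 3)·p³ ≈ 171700 · 9.611688e-05 ≈ 16.5033.
Since α = 2/3 < 1, p = c/n^{2/3} ≫ 1/n is above the triangle threshold p ~ 1/n. Asymptotically E[X] ~ (c³/6)·n^{3(1−α)} = (1³/6)·n^{1} → ∞; triangles are abundant w.h.p.

E[X] ≈ 16.5033; in regime p = Θ(1/n^{2/3}) E[X] diverges (above the triangle threshold p ~ 1/n).


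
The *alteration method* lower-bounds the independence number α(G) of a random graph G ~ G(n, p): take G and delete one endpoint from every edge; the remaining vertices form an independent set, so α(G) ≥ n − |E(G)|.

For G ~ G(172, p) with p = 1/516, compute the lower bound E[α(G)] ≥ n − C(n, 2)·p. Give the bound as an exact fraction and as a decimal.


E[|E(G)|] = C(172, 2)·p = 14706 · (1/516) = 57/2.
E[α(G)] ≥ n − E[|E(G)|] = 172 − 57/2 = 287/2.
Numerically: ≈ 143.500000.
(This is only a lower bound; the true E[α(G)] may be larger.)

E[α(G)] ≥ 287/2 ≈ 143.500000.


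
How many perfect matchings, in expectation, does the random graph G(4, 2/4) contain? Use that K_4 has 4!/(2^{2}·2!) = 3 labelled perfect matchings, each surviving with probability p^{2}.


K_4 has 4!/(2^{2}·2!) = 3 labelled perfect matchings.
For each such perfect matching H, let X_H = 1 if all 2 edges of H are present in G. Then P[X_H = 1] = p^{2} = (1/2)^{2} = 1/4.
By linearity: E[X] = Σ_H E[X_H] = 3 · p^{2} = 3 · 1/4 = 3/4.
Numerically: E[X] ≈ 0.75.

E[X] = 3 · (1/2)^{2} = 3/4 ≈ 0.75.


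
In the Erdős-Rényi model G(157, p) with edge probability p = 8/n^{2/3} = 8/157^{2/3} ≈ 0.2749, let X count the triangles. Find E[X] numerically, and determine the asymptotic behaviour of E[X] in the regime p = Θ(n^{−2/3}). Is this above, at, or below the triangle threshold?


Number of potential triangles: C(157, 3) = 632710.
Each occurs with probability p³ ≈ (0.2749)³ ≈ 2.077163e-02.
By linearity: E[X] = C(157, 3)·p³ ≈ 632710 · 2.077163e-02 ≈ 13142.4204.
Since α = 2/3 < 1, p = c/n^{2/3} ≫ 1/n is above the triangle threshold p ~ 1/n. Asymptotically E[X] ~ (c³/6)·n^{3(1−α)} = (8³/6)·n^{1} → ∞; triangles are abundant w.h.p.

E[X] ≈ 13142.4204; in regime p = Θ(1/n^{2/3}) E[X] diverges (above the triangle threshold p ~ 1/n).


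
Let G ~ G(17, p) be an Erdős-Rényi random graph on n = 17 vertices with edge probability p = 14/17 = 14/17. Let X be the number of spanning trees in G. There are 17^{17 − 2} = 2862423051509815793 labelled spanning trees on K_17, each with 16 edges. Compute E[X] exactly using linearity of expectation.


K_17 has 17^{17 − 2} = 2862423051509815793 labelled spanning trees.
For each such spanning tree H, let X_H = 1 if all 16 edges of H are present in G. Then P[X_H = 1] = p^{16} = (14/17)^{16} = 2177953337809371136/48661191875666868481.
By linearity of expectation: E[X] = Σ_H E[X_H] = 2862423051509815793 · p^{16} = 2862423051509815793 · 2177953337809371136/48661191875666868481 = 2177953337809371136/17.
Numerically: E[X] ≈ 1.281e+17.

E[X] = 2862423051509815793 · (14/17)^{16} = 2177953337809371136/17 ≈ 1.281e+17.


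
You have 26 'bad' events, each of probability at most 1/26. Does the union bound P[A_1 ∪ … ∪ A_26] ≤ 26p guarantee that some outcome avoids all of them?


Union bound: P[∪_{i=1}^{26} A_i] ≤ Σ_i P[A_i] ≤ 26·p = 26·(1/26) = 1.
Numerically: 1 ≈ 1.000000.
Is 1 < 1? NO.
Since the bound 1 is ≥ 1, the union bound is uninformative here; it does NOT by itself certify existence.

26·p = 1 ≈ 1.000000; existence NOT certified by the union bound.


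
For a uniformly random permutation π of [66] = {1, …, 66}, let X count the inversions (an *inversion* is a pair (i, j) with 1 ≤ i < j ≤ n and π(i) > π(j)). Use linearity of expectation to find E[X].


Write X = Σ X_I over the C(66, 2) = 2145 pairs i < j, with X_I the indicator of one inversion.
There are 2145 indicators.
For each fixed pair i < j, the values π(i) and π(j) are two distinct elements of {1, …, 66} in uniformly random order; by symmetry P[π(i) > π(j)] = 1/2.
By linearity: E[X] = 2145 · (1/2) = C(66, 2) · (1/2) = 2145/2 = 2145/2 ≈ 1072.50000.

E[X] = 2145/2 = 1072.50000.


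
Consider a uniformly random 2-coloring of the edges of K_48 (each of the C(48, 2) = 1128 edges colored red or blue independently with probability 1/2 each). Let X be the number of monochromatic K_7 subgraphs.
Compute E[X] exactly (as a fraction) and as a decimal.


Let X = Σ_S X_S over the C(48, 7) = 73629072 subsets S of size 7, where X_S = 1 if the K_7 on S is monochromatic.
For a fixed S, the K_7 on S has C(7, 2) = 21 edges. P[all 21 edges red] = (1/2)^21, and likewise for blue, so P[monochromatic] = 2·(1/2)^21 = 2^{1 − 21} = 1/1048576.
By linearity: E[X] = C(48, 7) · 2^{1 − 21} = 73629072 · 1/1048576 = 4601817/65536.
Numerically: E[X] ≈ 70.218.

E[X] = C(48,7)·2^(1−C(7,2)) = 4601817/65536 ≈ 70.218.


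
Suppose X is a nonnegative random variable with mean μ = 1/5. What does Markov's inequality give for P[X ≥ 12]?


μ = E[X] = 1/5, a = 12.
Markov: P[X ≥ 12] ≤ μ/a = (1/5)/12 = 1/60.
Numerically: ≈ 0.0167.
(Since a = 12 > μ = 0.2000, the bound 1/60 is < 1 and informative.)

P[X ≥ 12] ≤ 1/60 ≈ 0.0167.


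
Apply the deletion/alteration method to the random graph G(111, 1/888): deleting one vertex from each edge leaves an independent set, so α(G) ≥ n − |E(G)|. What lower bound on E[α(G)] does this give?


E[|E(G)|] = C(111, 2)·p = 6105 · (1/888) = 55/8.
E[α(G)] ≥ n − E[|E(G)|] = 111 − 55/8 = 833/8.
Numerically: ≈ 104.12500.
(This is only a lower bound; the true E[α(G)] may be larger.)

E[α(G)] ≥ 833/8 ≈ 104.12500.


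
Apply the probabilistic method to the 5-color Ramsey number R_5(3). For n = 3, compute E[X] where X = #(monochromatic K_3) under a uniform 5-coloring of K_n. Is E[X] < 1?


E[X] = C(3, 3) · 5^{1 − 3} = 1 · 5^{−2} = 1/25.
As a reduced fraction: E[X] = 1/25 ≈ 0.04000.
Is E[X] < 1? YES.
Since E[X] < 1, there exists a 5-coloring of K_{3} with no monochromatic K_3; hence R_5(3) > 3.

E[X] = 1/25 ≈ 0.04000; E[X] < 1, so R_5(3) > 3.


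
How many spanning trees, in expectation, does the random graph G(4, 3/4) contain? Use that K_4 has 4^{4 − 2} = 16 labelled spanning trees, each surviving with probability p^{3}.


K_4 has 4^{4 − 2} = 16 labelled spanning trees.
For each such spanning tree H, let X_H = 1 if all 3 edges of H are present in G. Then P[X_H = 1] = p^{3} = (3/4)^{3} = 27/64.
Summing the indicators: E[X] = Σ_H E[X_H] = 16 · p^{3} = 16 · 27/64 = 27/4.
Numerically: E[X] ≈ 6.75.

E[X] = 16 · (3/4)^{3} = 27/4 ≈ 6.75.


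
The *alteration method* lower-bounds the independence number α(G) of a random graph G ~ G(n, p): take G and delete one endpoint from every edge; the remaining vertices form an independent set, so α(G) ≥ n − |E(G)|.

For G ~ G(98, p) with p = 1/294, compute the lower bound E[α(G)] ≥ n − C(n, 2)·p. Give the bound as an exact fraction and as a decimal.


E[|E(G)|] = C(98, 2)·p = 4753 · (1/294) = 97/6.
E[α(G)] ≥ n − E[|E(G)|] = 98 − 97/6 = 491/6.
Numerically: ≈ 81.833.
(This is only a lower bound; the true E[α(G)] may be larger.)

E[α(G)] ≥ 491/6 ≈ 81.833.


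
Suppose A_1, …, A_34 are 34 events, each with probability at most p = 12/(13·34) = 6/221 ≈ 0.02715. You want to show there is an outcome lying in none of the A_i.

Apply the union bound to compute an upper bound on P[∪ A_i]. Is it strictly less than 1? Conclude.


Union bound: P[∪_{i=1}^{34} A_i] ≤ Σ_i P[A_i] ≤ 34·p = 34·(6/221) = 12/13.
Numerically: 12/13 ≈ 0.92308.
Is 12/13 < 1? YES.
Since P[∪ A_i] ≤ 12/13 < 1, the complement has P[∩ A_i^c] ≥ 1 − 12/13 = 1/13 > 0, so some outcome avoids every A_i.

34·p = 12/13 ≈ 0.92308; existence CERTIFIED by the union bound.


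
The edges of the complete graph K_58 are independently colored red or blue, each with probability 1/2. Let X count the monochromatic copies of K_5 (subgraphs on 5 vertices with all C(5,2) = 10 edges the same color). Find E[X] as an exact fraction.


Let X = Σ_S X_S over the C(58, 5) = 4582116 subsets S of size 5, where X_S = 1 if the K_5 on S is monochromatic.
For a fixed S, the K_5 on S has C(5, 2) = 10 edges. P[all 10 edges red] = (1/2)^10, and likewise for blue, so P[monochromatic] = 2·(1/2)^10 = 2^{1 − 10} = 1/512.
By linearity: E[X] = C(58, 5) · 2^{1 − 10} = 4582116 · 1/512 = 1145529/128.
Numerically: E[X] ≈ 8949.445312.

E[X] = C(58,5)·2^(1−C(5,2)) = 1145529/128 ≈ 8949.445312.


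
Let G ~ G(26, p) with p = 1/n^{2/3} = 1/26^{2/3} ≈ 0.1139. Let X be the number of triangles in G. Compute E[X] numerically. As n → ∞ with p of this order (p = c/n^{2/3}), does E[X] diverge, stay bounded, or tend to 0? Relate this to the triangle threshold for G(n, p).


Number of potential triangles: C(26, 3) = 2600.
Each occurs with probability p³ ≈ (0.1139)³ ≈ 1.479290e-03.
By linearity: E[X] = C(26, 3)·p³ ≈ 2600 · 1.479290e-03 ≈ 3.8462.
Since α = 2/3 < 1, p = c/n^{2/3} ≫ 1/n is above the triangle threshold p ~ 1/n. Asymptotically E[X] ~ (c³/6)·n^{3(1−α)} = (1³/6)·n^{1} → ∞; triangles are abundant w.h.p.

E[X] ≈ 3.8462; in regime p = Θ(1/n^{2/3}) E[X] diverges (above the triangle threshold p ~ 1/n).


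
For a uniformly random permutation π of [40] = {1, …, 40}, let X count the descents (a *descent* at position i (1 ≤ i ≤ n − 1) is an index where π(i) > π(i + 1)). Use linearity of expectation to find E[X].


Write X = Σ X_I over i = 1, …, 39, with X_I the indicator of one descent.
There are 39 indicators.
For each fixed i, the pair (π(i), π(i+1)) is a uniformly random ordered pair of distinct values from {1, …, 40}; by symmetry P[π(i) > π(i+1)] = 1/2.
By linearity: E[X] = 39 · (1/2) = (40 − 1) · (1/2) = 39/2 ≈ 19.500000.

E[X] = 39/2 = 19.500000.


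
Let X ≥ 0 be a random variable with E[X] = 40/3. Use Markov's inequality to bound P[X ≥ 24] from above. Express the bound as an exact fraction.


μ = E[X] = 40/3, a = 24.
Markov: P[X ≥ 24] ≤ μ/a = (40/3)/24 = 5/9.
Numerically: ≈ 0.55556.
(Since a = 24 > μ = 13.33333, the bound 5/9 is < 1 and informative.)

P[X ≥ 24] ≤ 5/9 ≈ 0.55556.


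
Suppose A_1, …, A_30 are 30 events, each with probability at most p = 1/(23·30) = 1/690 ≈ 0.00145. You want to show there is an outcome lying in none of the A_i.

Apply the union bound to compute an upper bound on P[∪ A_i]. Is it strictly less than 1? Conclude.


Union bound: P[∪_{i=1}^{30} A_i] ≤ Σ_i P[A_i] ≤ 30·p = 30·(1/690) = 1/23.
Numerically: 1/23 ≈ 0.04348.
Is 1/23 < 1? YES.
Since P[∪ A_i] ≤ 1/23 < 1, the complement has P[∩ A_i^c] ≥ 1 − 1/23 = 22/23 > 0, so some outcome avoids every A_i.

30·p = 1/23 ≈ 0.04348; existence CERTIFIED by the union bound.


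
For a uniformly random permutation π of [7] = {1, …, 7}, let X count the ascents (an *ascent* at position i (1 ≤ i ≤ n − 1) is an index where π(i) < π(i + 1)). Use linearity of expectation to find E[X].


Write X = Σ X_I over i = 1, …, 6, with X_I the indicator of one ascent.
There are 6 indicators.
For each fixed i, the pair (π(i), π(i+1)) is a uniformly random ordered pair of distinct values from {1, …, 7}; by symmetry P[π(i) < π(i+1)] = 1/2.
By linearity: E[X] = 6 · (1/2) = (7 − 1) · (1/2) = 3 ≈ 3.000.

E[X] = 3 = 3.000.


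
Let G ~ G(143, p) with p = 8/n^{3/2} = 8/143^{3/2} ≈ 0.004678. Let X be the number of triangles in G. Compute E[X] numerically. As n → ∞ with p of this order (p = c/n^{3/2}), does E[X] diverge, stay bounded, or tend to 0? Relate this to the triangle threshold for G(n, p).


Number of potential triangles: C(143, 3) = 477191.
Each occurs with probability p³ ≈ (0.004678)³ ≈ 1.023901e-07.
By linearity: E[X] = C(143, 3)·p³ ≈ 477191 · 1.023901e-07 ≈ 0.0489.
Since α = 3/2 > 1, p = c/n^{3/2} = o(1/n) is below the triangle threshold p ~ 1/n. Asymptotically E[X] ~ (c³/6)·n^{3(1−α)} = (8³/6)·n^{-1.5} → 0, so by Markov's inequality G has no triangles w.h.p.

E[X] ≈ 0.0489; in regime p = Θ(1/n^{3/2}) E[X] tends to 0 (below the triangle threshold p ~ 1/n).


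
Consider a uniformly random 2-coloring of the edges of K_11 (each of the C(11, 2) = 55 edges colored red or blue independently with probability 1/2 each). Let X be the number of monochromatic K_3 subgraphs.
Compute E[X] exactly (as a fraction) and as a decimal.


Let X = Σ_S X_S over the C(11, 3) = 165 subsets S of size 3, where X_S = 1 if the K_3 on S is monochromatic.
For a fixed S, the K_3 on S has C(3, 2) = 3 edges. P[all 3 edges red] = (1/2)^3, and likewise for blue, so P[monochromatic] = 2·(1/2)^3 = 2^{1 − 3} = 1/4.
By linearity: E[X] = C(11, 3) · 2^{1 − 3} = 165 · 1/4 = 165/4.
Numerically: E[X] ≈ 41.25000.

E[X] = C(11,3)·2^(1−C(3,2)) = 165/4 ≈ 41.25000.


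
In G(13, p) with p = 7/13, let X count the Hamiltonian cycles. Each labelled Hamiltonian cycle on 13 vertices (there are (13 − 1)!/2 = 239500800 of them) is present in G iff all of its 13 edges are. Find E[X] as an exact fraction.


K_13 has (13 − 1)!/2 = 239500800 labelled Hamiltonian cycles.
For each such Hamiltonian cycle H, let X_H = 1 if all 13 edges of H are present in G. Then P[X_H = 1] = p^{13} = (7/13)^{13} = 96889010407/302875106592253.
By linearity of expectation: E[X] = Σ_H E[X_H] = 239500800 · p^{13} = 239500800 · 96889010407/302875106592253 = 23204995503684825600/302875106592253.
Numerically: E[X] ≈ 76616.

E[X] = 239500800 · (7/13)^{13} = 23204995503684825600/302875106592253 ≈ 76616.


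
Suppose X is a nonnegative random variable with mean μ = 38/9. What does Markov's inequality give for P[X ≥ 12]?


μ = E[X] = 38/9, a = 12.
Markov: P[X ≥ 12] ≤ μ/a = (38/9)/12 = 19/54.
Numerically: ≈ 0.351852.
(Since a = 12 > μ = 4.222222, the bound 19/54 is < 1 and informative.)

P[X ≥ 12] ≤ 19/54 ≈ 0.351852.


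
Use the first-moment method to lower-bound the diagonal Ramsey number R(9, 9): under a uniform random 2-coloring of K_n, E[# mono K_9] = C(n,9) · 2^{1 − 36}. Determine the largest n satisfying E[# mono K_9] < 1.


We need C(n, 9) · 2^{1 − 36} < 1, i.e. C(n, 9) < 2^{36 − 1} = 34359738368.
Check values of n near the boundary:
  n = 60: C(60, 9) = 14783142660; 14783142660 < 34359738368? YES
  n = 61: C(61, 9) = 17341763505; 17341763505 < 34359738368? YES
  n = 62: C(62, 9) = 20286591270; 20286591270 < 34359738368? YES
  n = 63: C(63, 9) = 23667689815; 23667689815 < 34359738368? YES
  n = 64: C(64, 9) = 27540584512; 27540584512 < 34359738368? YES
  n = 65: C(65, 9) = 31966749880; 31966749880 < 34359738368? YES
  n = 66: C(66, 9) = 37014131440; 37014131440 < 34359738368? NO
  n = 67: C(67, 9) = 42757703560; 42757703560 < 34359738368? NO
  n = 68: C(68, 9) = 49280065120; 49280065120 < 34359738368? NO
The largest n with C(n, 9) < 34359738368 is n = 65 (where E[X] = 3995843735/4294967296 ≈ 0.930355). Hence R(9, 9) > 65, i.e. R(9, 9) ≥ 66.

Largest n = 65; hence R(9, 9) > 65.


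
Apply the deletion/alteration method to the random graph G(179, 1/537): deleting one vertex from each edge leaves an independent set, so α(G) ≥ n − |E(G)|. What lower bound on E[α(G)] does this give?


E[|E(G)|] = C(179, 2)·p = 15931 · (1/537) = 89/3.
E[α(G)] ≥ n − E[|E(G)|] = 179 − 89/3 = 448/3.
Numerically: ≈ 149.33333.
(This is only a lower bound; the true E[α(G)] may be larger.)

E[α(G)] ≥ 448/3 ≈ 149.33333.


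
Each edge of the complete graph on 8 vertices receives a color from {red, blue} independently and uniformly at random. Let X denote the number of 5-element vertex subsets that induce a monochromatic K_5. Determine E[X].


Let X = Σ_S X_S over the C(8, 5) = 56 subsets S of size 5, where X_S = 1 if the K_5 on S is monochromatic.
For a fixed S, the K_5 on S has C(5, 2) = 10 edges. P[all 10 edges red] = (1/2)^10, and likewise for blue, so P[monochromatic] = 2·(1/2)^10 = 2^{1 − 10} = 1/512.
Summing: E[X] = C(8, 5) · 2^{1 − 10} = 56 · 1/512 = 7/64.
Numerically: E[X] ≈ 0.109.

E[X] = C(8,5)·2^(1−C(5,2)) = 7/64 ≈ 0.109.


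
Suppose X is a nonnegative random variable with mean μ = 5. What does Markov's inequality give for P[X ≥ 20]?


μ = E[X] = 5, a = 20.
Markov: P[X ≥ 20] ≤ μ/a = (5)/20 = 1/4.
Numerically: ≈ 0.2500.
(Since a = 20 > μ = 5.0000, the bound 1/4 is < 1 and informative.)

P[X ≥ 20] ≤ 1/4 ≈ 0.2500.


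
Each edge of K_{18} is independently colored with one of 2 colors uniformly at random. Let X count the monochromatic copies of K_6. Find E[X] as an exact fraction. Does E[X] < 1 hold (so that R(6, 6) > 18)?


E[X] = C(18, 6) · 2^{1 − 15} = 18564 · 2^{−14} = 18564/16384.
As a reduced fraction: E[X] = 4641/4096 ≈ 1.1330566.
Is E[X] < 1? NO.
Since E[X] ≥ 1, the first-moment bound is inconclusive at n = 18; it does NOT by itself certify R(6, 6) > 18.

E[X] = 4641/4096 ≈ 1.1330566; E[X] ≥ 1; first-moment method inconclusive here.


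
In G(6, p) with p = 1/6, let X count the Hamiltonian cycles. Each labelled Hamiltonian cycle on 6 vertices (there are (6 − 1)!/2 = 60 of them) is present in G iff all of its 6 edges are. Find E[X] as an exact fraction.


K_6 has (6 − 1)!/2 = 60 labelled Hamiltonian cycles.
For each such Hamiltonian cycle H, let X_H = 1 if all 6 edges of H are present in G. Then P[X_H = 1] = p^{6} = (1/6)^{6} = 1/46656.
By linearity: E[X] = Σ_H E[X_H] = 60 · p^{6} = 60 · 1/46656 = 5/3888.
Numerically: E[X] ≈ 0.00129.

E[X] = 60 · (1/6)^{6} = 5/3888 ≈ 0.00129.


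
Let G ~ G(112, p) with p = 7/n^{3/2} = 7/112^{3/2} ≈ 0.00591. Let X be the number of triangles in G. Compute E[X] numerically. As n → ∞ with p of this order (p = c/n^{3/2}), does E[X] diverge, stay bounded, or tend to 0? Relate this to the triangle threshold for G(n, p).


Number of potential triangles: C(112, 3) = 227920.
Each occurs with probability p³ ≈ (0.00591)³ ≈ 2.05974e-07.
By linearity: E[X] = C(112, 3)·p³ ≈ 227920 · 2.05974e-07 ≈ 0.047.
Since α = 3/2 > 1, p = c/n^{3/2} = o(1/n) is below the triangle threshold p ~ 1/n. Asymptotically E[X] ~ (c³/6)·n^{3(1−α)} = (7³/6)·n^{-1.5} → 0, so by Markov's inequality G has no triangles w.h.p.

E[X] ≈ 0.047; in regime p = Θ(1/n^{3/2}) E[X] tends to 0 (below the triangle threshold p ~ 1/n).


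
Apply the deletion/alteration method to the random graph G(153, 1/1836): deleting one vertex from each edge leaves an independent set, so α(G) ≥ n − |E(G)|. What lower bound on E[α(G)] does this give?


E[|E(G)|] = C(153, 2)·p = 11628 · (1/1836) = 19/3.
E[α(G)] ≥ n − E[|E(G)|] = 153 − 19/3 = 440/3.
Numerically: ≈ 146.666667.
(This is only a lower bound; the true E[α(G)] may be larger.)

E[α(G)] ≥ 440/3 ≈ 146.666667.


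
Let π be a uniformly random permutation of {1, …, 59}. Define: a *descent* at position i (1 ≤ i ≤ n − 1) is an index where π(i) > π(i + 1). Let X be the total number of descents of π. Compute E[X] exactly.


Write X = Σ X_I over i = 1, …, 58, with X_I the indicator of one descent.
There are 58 indicators.
For each fixed i, the pair (π(i), π(i+1)) is a uniformly random ordered pair of distinct values from {1, …, 59}; by symmetry P[π(i) > π(i+1)] = 1/2.
By linearity: E[X] = 58 · (1/2) = (59 − 1) · (1/2) = 29 ≈ 29.0000.

E[X] = 29 = 29.0000.


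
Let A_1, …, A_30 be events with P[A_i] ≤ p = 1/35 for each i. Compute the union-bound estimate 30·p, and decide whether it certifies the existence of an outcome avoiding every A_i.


Union bound: P[∪_{i=1}^{30} A_i] ≤ Σ_i P[A_i] ≤ 30·p = 30·(1/35) = 6/7.
Numerically: 6/7 ≈ 0.857143.
Is 6/7 < 1? YES.
Since P[∪ A_i] ≤ 6/7 < 1, the complement has P[∩ A_i^c] ≥ 1 − 6/7 = 1/7 > 0, so some outcome avoids every A_i.

30·p = 6/7 ≈ 0.857143; existence CERTIFIED by the union bound.


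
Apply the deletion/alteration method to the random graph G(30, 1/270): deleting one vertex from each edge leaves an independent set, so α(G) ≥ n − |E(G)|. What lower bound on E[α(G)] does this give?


E[|E(G)|] = C(30, 2)·p = 435 · (1/270) = 29/18.
E[α(G)] ≥ n − E[|E(G)|] = 30 − 29/18 = 511/18.
Numerically: ≈ 28.38889.
(This is only a lower bound; the true E[α(G)] may be larger.)

E[α(G)] ≥ 511/18 ≈ 28.38889.


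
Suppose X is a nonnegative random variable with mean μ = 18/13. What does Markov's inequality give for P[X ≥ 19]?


μ = E[X] = 18/13, a = 19.
Markov: P[X ≥ 19] ≤ μ/a = (18/13)/19 = 18/247.
Numerically: ≈ 0.0729.
(Since a = 19 > μ = 1.3846, the bound 18/247 is < 1 and informative.)

P[X ≥ 19] ≤ 18/247 ≈ 0.0729.


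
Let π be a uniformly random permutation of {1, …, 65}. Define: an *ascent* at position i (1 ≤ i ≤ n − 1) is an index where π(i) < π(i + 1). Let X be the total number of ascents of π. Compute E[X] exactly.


Write X = Σ X_I over i = 1, …, 64, with X_I the indicator of one ascent.
There are 64 indicators.
For each fixed i, the pair (π(i), π(i+1)) is a uniformly random ordered pair of distinct values from {1, …, 65}; by symmetry P[π(i) < π(i+1)] = 1/2.
By linearity: E[X] = 64 · (1/2) = (65 − 1) · (1/2) = 32 ≈ 32.0000.

E[X] = 32 = 32.0000.


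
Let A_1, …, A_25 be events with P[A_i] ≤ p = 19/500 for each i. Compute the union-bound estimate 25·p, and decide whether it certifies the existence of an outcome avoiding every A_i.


Union bound: P[∪_{i=1}^{25} A_i] ≤ Σ_i P[A_i] ≤ 25·p = 25·(19/500) = 19/20.
Numerically: 19/20 ≈ 0.950000.
Is 19/20 < 1? YES.
Since P[∪ A_i] ≤ 19/20 < 1, the complement has P[∩ A_i^c] ≥ 1 − 19/20 = 1/20 > 0, so some outcome avoids every A_i.

25·p = 19/20 ≈ 0.950000; existence CERTIFIED by the union bound.


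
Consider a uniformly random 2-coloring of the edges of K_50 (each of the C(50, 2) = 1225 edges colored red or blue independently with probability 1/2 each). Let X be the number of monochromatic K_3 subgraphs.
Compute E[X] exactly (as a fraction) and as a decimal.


Let X = Σ_S X_S over the C(50, 3) = 19600 subsets S of size 3, where X_S = 1 if the K_3 on S is monochromatic.
For a fixed S, the K_3 on S has C(3, 2) = 3 edges. P[all 3 edges red] = (1/2)^3, and likewise for blue, so P[monochromatic] = 2·(1/2)^3 = 2^{1 − 3} = 1/4.
By linearity of expectation: E[X] = C(50, 3) · 2^{1 − 3} = 19600 · 1/4 = 4900.
Numerically: E[X] ≈ 4900.00000.

E[X] = C(50,3)·2^(1−C(3,2)) = 4900 ≈ 4900.00000.


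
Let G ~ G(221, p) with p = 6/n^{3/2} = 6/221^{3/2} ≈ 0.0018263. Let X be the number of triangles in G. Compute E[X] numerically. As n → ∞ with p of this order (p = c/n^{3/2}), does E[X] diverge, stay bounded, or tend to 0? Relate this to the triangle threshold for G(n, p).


Number of potential triangles: C(221, 3) = 1774630.
Each occurs with probability p³ ≈ (0.0018263)³ ≈ 6.0909989e-09.
By linearity: E[X] = C(221, 3)·p³ ≈ 1774630 · 6.0909989e-09 ≈ 0.01081.
Since α = 3/2 > 1, p = c/n^{3/2} = o(1/n) is below the triangle threshold p ~ 1/n. Asymptotically E[X] ~ (c³/6)·n^{3(1−α)} = (6³/6)·n^{-1.5} → 0, so by Markov's inequality G has no triangles w.h.p.

E[X] ≈ 0.01081; in regime p = Θ(1/n^{3/2}) E[X] tends to 0 (below the triangle threshold p ~ 1/n).


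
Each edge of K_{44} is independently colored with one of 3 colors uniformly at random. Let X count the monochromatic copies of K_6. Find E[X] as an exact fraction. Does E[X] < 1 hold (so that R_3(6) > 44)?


E[X] = C(44, 6) · 3^{1 − 15} = 7059052 · 3^{−14} = 7059052/4782969.
As a reduced fraction: E[X] = 7059052/4782969 ≈ 1.47587.
Is E[X] < 1? NO.
Since E[X] ≥ 1, the first-moment bound is inconclusive at n = 44; it does NOT by itself certify R_3(6) > 44.

E[X] = 7059052/4782969 ≈ 1.47587; E[X] ≥ 1; first-moment method inconclusive here.


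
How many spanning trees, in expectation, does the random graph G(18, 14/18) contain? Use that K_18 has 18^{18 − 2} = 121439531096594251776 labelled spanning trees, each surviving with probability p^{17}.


K_18 has 18^{18 − 2} = 121439531096594251776 labelled spanning trees.
For each such spanning tree H, let X_H = 1 if all 17 edges of H are present in G. Then P[X_H = 1] = p^{17} = (7/9)^{17} = 232630513987207/16677181699666569.
By linearity of expectation: E[X] = Σ_H E[X_H] = 121439531096594251776 · p^{17} = 121439531096594251776 · 232630513987207/16677181699666569 = 15245673364665597952/9.
Numerically: E[X] ≈ 1.69e+18.

E[X] = 121439531096594251776 · (7/9)^{17} = 15245673364665597952/9 ≈ 1.69e+18.


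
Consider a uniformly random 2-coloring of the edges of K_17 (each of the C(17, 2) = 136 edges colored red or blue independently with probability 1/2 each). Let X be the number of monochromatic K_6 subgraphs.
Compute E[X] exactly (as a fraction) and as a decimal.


Let X = Σ_S X_S over the C(17, 6) = 12376 subsets S of size 6, where X_S = 1 if the K_6 on S is monochromatic.
For a fixed S, the K_6 on S has C(6, 2) = 15 edges. P[all 15 edges red] = (1/2)^15, and likewise for blue, so P[monochromatic] = 2·(1/2)^15 = 2^{1 − 15} = 1/16384.
By linearity of expectation: E[X] = C(17, 6) · 2^{1 − 15} = 12376 · 1/16384 = 1547/2048.
Numerically: E[X] ≈ 0.755371.

E[X] = C(17,6)·2^(1−C(6,2)) = 1547/2048 ≈ 0.755371.


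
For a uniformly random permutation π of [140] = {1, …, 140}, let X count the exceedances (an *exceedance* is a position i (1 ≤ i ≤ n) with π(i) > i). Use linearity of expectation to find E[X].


Write X = Σ_{i=1}^{140} X_i, where X_i = 1_{π(i) > i}.
For each fixed i, π(i) is uniform over {1, …, 140} (marginal of a uniform permutation), so P[π(i) > i] = (n − i)/n. Summing: Σ_{i=1}^{140} (n − i)/n = (0 + 1 + … + 139)/140 = 140(140 − 1)/(2·140) = (140 − 1)/2.
Hence E[X] = Σ_{i=1}^{140} (140 − i)/140 = 139/2 ≈ 69.500000.

E[X] = 139/2 = 69.500000.


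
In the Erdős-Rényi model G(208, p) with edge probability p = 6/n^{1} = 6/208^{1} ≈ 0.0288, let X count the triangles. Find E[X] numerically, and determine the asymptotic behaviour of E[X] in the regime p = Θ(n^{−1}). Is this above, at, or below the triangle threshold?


Number of potential triangles: C(208, 3) = 1478256.
Each occurs with probability p³ ≈ (0.0288)³ ≈ 2.40029e-05.
By linearity: E[X] = C(208, 3)·p³ ≈ 1478256 · 2.40029e-05 ≈ 35.482.
Here α = 1, so p = 6/n is exactly at the triangle threshold p ~ 1/n. Asymptotically E[X] → c³/6 = 6³/6 = 36 ≈ 36.000, a bounded constant. In this regime the triangle count is asymptotically Poisson(c³/6).

E[X] ≈ 35.482; in regime p = Θ(1/n^{1}) E[X] stays bounded (at the triangle threshold p ~ 1/n).


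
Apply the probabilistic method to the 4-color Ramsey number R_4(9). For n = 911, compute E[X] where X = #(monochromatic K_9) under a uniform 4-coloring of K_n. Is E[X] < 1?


E[X] = C(911, 9) · 4^{1 − 36} = 1144686900492291197405 · 4^{−35} = 1144686900492291197405/1180591620717411303424.
As a reduced fraction: E[X] = 1144686900492291197405/1180591620717411303424 ≈ 0.970.
Is E[X] < 1? YES.
Since E[X] < 1, there exists a 4-coloring of K_{911} with no monochromatic K_9; hence R_4(9) > 911.

E[X] = 1144686900492291197405/1180591620717411303424 ≈ 0.970; E[X] < 1, so R_4(9) > 911.


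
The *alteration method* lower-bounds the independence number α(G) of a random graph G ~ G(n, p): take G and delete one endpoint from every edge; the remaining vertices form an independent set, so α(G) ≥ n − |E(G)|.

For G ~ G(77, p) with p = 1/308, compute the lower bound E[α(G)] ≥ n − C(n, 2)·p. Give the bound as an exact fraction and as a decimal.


E[|E(G)|] = C(77, 2)·p = 2926 · (1/308) = 19/2.
E[α(G)] ≥ n − E[|E(G)|] = 77 − 19/2 = 135/2.
Numerically: ≈ 67.5000.
(This is only a lower bound; the true E[α(G)] may be larger.)

E[α(G)] ≥ 135/2 ≈ 67.5000.


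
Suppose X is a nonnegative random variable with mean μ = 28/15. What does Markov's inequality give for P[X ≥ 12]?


μ = E[X] = 28/15, a = 12.
Markov: P[X ≥ 12] ≤ μ/a = (28/15)/12 = 7/45.
Numerically: ≈ 0.15556.
(Since a = 12 > μ = 1.86667, the bound 7/45 is < 1 and informative.)

P[X ≥ 12] ≤ 7/45 ≈ 0.15556.


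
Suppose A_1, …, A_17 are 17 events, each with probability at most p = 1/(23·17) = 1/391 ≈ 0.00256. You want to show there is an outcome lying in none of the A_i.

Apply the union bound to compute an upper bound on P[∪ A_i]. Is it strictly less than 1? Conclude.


Union bound: P[∪_{i=1}^{17} A_i] ≤ Σ_i P[A_i] ≤ 17·p = 17·(1/391) = 1/23.
Numerically: 1/23 ≈ 0.04348.
Is 1/23 < 1? YES.
Since P[∪ A_i] ≤ 1/23 < 1, the complement has P[∩ A_i^c] ≥ 1 − 1/23 = 22/23 > 0, so some outcome avoids every A_i.

17·p = 1/23 ≈ 0.04348; existence CERTIFIED by the union bound.


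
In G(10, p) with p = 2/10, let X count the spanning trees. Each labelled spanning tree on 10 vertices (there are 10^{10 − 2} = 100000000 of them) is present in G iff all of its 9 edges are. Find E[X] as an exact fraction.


K_10 has 10^{10 − 2} = 100000000 labelled spanning trees.
For each such spanning tree H, let X_H = 1 if all 9 edges of H are present in G. Then P[X_H = 1] = p^{9} = (1/5)^{9} = 1/1953125.
Summing the indicators: E[X] = Σ_H E[X_H] = 100000000 · p^{9} = 100000000 · 1/1953125 = 256/5.
Numerically: E[X] ≈ 51.2.

E[X] = 100000000 · (1/5)^{9} = 256/5 ≈ 51.2.


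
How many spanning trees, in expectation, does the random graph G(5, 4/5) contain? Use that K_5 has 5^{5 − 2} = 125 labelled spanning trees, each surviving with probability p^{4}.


K_5 has 5^{5 − 2} = 125 labelled spanning trees.
For each such spanning tree H, let X_H = 1 if all 4 edges of H are present in G. Then P[X_H = 1] = p^{4} = (4/5)^{4} = 256/625.
Summing the indicators: E[X] = Σ_H E[X_H] = 125 · p^{4} = 125 · 256/625 = 256/5.
Numerically: E[X] ≈ 51.2.

E[X] = 125 · (4/5)^{4} = 256/5 ≈ 51.2.


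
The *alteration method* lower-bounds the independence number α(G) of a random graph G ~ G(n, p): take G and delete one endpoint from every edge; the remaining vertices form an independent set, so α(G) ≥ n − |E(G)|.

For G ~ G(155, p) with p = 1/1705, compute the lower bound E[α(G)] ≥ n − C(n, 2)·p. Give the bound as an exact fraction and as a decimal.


E[|E(G)|] = C(155, 2)·p = 11935 · (1/1705) = 7.
E[α(G)] ≥ n − E[|E(G)|] = 155 − 7 = 148.
Numerically: ≈ 148.000000.
(This is only a lower bound; the true E[α(G)] may be larger.)

E[α(G)] ≥ 148 ≈ 148.000000.


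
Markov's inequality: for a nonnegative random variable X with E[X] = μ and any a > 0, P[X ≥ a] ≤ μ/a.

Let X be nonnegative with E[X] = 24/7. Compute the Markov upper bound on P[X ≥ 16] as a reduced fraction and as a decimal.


μ = E[X] = 24/7, a = 16.
Markov: P[X ≥ 16] ≤ μ/a = (24/7)/16 = 3/14.
Numerically: ≈ 0.21429.
(Since a = 16 > μ = 3.42857, the bound 3/14 is < 1 and informative.)

P[X ≥ 16] ≤ 3/14 ≈ 0.21429.


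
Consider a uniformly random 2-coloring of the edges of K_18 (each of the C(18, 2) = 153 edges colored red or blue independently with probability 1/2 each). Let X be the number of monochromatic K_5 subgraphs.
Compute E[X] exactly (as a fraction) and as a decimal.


Let X = Σ_S X_S over the C(18, 5) = 8568 subsets S of size 5, where X_S = 1 if the K_5 on S is monochromatic.
For a fixed S, the K_5 on S has C(5, 2) = 10 edges. P[all 10 edges red] = (1/2)^10, and likewise for blue, so P[monochromatic] = 2·(1/2)^10 = 2^{1 − 10} = 1/512.
Summing: E[X] = C(18, 5) · 2^{1 − 10} = 8568 · 1/512 = 1071/64.
Numerically: E[X] ≈ 16.73438.

E[X] = C(18,5)·2^(1−C(5,2)) = 1071/64 ≈ 16.73438.


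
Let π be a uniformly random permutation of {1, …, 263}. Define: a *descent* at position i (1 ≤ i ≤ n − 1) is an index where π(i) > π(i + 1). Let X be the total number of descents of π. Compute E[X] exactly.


Write X = Σ X_I over i = 1, …, 262, with X_I the indicator of one descent.
There are 262 indicators.
For each fixed i, the pair (π(i), π(i+1)) is a uniformly random ordered pair of distinct values from {1, …, 263}; by symmetry P[π(i) > π(i+1)] = 1/2.
By linearity: E[X] = 262 · (1/2) = (263 − 1) · (1/2) = 131 ≈ 131.00000.

E[X] = 131 = 131.00000.


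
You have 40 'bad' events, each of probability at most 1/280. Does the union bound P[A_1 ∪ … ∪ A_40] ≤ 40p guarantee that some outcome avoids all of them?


Union bound: P[∪_{i=1}^{40} A_i] ≤ Σ_i P[A_i] ≤ 40·p = 40·(1/280) = 1/7.
Numerically: 1/7 ≈ 0.14286.
Is 1/7 < 1? YES.
Since P[∪ A_i] ≤ 1/7 < 1, the complement has P[∩ A_i^c] ≥ 1 − 1/7 = 6/7 > 0, so some outcome avoids every A_i.

40·p = 1/7 ≈ 0.14286; existence CERTIFIED by the union bound.


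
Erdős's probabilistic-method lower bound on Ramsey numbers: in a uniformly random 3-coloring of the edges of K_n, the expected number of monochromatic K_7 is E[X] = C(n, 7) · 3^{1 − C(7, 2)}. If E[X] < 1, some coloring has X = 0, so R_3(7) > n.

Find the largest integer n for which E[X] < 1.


We need C(n, 7) · 3^{1 − 21} < 1, i.e. C(n, 7) < 3^{21 − 1} = 3486784401.
Check values of n near the boundary:
  n = 76: C(76, 7) = 2186189400; 2186189400 < 3486784401? YES
  n = 77: C(77, 7) = 2404808340; 2404808340 < 3486784401? YES
  n = 78: C(78, 7) = 2641902120; 2641902120 < 3486784401? YES
  n = 79: C(79, 7) = 2898753715; 2898753715 < 3486784401? YES
  n = 80: C(80, 7) = 3176716400; 3176716400 < 3486784401? YES
  n = 81: C(81, 7) = 3477216600; 3477216600 < 3486784401? YES
  n = 82: C(82, 7) = 3801756816; 3801756816 < 3486784401? NO
The largest n with C(n, 7) < 3486784401 is n = 81 (where E[X] = 42928600/43046721 ≈ 0.997256). Hence R_3(7) > 81, i.e. R_3(7) ≥ 82.

Largest n = 81; hence R_3(7) > 81.


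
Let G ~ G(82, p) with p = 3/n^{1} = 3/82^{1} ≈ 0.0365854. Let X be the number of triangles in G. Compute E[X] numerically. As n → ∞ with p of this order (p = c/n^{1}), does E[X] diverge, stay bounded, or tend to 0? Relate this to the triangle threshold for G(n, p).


Number of potential triangles: C(82, 3) = 88560.
Each occurs with probability p³ ≈ (0.0365854)³ ≈ 4.89691096e-05.
By linearity: E[X] = C(82, 3)·p³ ≈ 88560 · 4.89691096e-05 ≈ 4.336704.
Here α = 1, so p = 3/n is exactly at the triangle threshold p ~ 1/n. Asymptotically E[X] → c³/6 = 3³/6 = 9/2 ≈ 4.500000, a bounded constant. In this regime the triangle count is asymptotically Poisson(c³/6).

E[X] ≈ 4.336704; in regime p = Θ(1/n^{1}) E[X] stays bounded (at the triangle threshold p ~ 1/n).


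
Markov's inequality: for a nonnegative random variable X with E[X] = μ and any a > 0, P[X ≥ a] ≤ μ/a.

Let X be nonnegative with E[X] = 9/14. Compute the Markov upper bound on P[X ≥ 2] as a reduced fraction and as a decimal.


μ = E[X] = 9/14, a = 2.
Markov: P[X ≥ 2] ≤ μ/a = (9/14)/2 = 9/28.
Numerically: ≈ 0.32143.
(Since a = 2 > μ = 0.64286, the bound 9/28 is < 1 and informative.)

P[X ≥ 2] ≤ 9/28 ≈ 0.32143.


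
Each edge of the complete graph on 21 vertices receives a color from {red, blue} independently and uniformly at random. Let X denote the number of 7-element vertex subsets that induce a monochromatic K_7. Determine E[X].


Let X = Σ_S X_S over the C(21, 7) = 116280 subsets S of size 7, where X_S = 1 if the K_7 on S is monochromatic.
For a fixed S, the K_7 on S has C(7, 2) = 21 edges. P[all 21 edges red] = (1/2)^21, and likewise for blue, so P[monochromatic] = 2·(1/2)^21 = 2^{1 − 21} = 1/1048576.
By linearity: E[X] = C(21, 7) · 2^{1 − 21} = 116280 · 1/1048576 = 14535/131072.
Numerically: E[X] ≈ 0.11089.

E[X] = C(21,7)·2^(1−C(7,2)) = 14535/131072 ≈ 0.11089.


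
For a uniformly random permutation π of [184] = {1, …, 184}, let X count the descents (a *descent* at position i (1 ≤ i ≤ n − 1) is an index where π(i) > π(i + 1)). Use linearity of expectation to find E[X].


Write X = Σ X_I over i = 1, …, 183, with X_I the indicator of one descent.
There are 183 indicators.
For each fixed i, the pair (π(i), π(i+1)) is a uniformly random ordered pair of distinct values from {1, …, 184}; by symmetry P[π(i) > π(i+1)] = 1/2.
By linearity: E[X] = 183 · (1/2) = (184 − 1) · (1/2) = 183/2 ≈ 91.500.

E[X] = 183/2 = 91.500.


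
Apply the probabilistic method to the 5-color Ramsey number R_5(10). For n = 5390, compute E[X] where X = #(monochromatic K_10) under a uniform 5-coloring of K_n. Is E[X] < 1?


E[X] = C(5390, 10) · 5^{1 − 45} = 5655833965919099070255434039753 · 5^{−44} = 5655833965919099070255434039753/5684341886080801486968994140625.
As a reduced fraction: E[X] = 5655833965919099070255434039753/5684341886080801486968994140625 ≈ 0.99498.
Is E[X] < 1? YES.
Since E[X] < 1, there exists a 5-coloring of K_{5390} with no monochromatic K_10; hence R_5(10) > 5390.

E[X] = 5655833965919099070255434039753/5684341886080801486968994140625 ≈ 0.99498; E[X] < 1, so R_5(10) > 5390.


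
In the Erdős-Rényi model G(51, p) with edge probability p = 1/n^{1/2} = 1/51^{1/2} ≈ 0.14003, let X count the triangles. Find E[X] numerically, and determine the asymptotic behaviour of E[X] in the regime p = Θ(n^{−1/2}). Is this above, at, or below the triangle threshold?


Number of potential triangles: C(51, 3) = 20825.
Each occurs with probability p³ ≈ (0.14003)³ ≈ 2.7456472e-03.
By linearity: E[X] = C(51, 3)·p³ ≈ 20825 · 2.7456472e-03 ≈ 57.17810.
Since α = 1/2 < 1, p = c/n^{1/2} ≫ 1/n is above the triangle threshold p ~ 1/n. Asymptotically E[X] ~ (c³/6)·n^{3(1−α)} = (1³/6)·n^{1.5} → ∞; triangles are abundant w.h.p.

E[X] ≈ 57.17810; in regime p = Θ(1/n^{1/2}) E[X] diverges (above the triangle threshold p ~ 1/n).


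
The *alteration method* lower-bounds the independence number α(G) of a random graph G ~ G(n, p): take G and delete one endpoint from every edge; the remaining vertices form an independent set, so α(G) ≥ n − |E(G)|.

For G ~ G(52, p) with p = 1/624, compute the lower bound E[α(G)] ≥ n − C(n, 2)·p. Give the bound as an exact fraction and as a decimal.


E[|E(G)|] = C(52, 2)·p = 1326 · (1/624) = 17/8.
E[α(G)] ≥ n − E[|E(G)|] = 52 − 17/8 = 399/8.
Numerically: ≈ 49.875.
(This is only a lower bound; the true E[α(G)] may be larger.)

E[α(G)] ≥ 399/8 ≈ 49.875.


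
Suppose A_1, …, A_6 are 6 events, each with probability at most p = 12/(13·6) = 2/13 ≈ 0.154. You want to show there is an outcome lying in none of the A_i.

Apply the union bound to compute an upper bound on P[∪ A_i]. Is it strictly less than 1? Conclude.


Union bound: P[∪_{i=1}^{6} A_i] ≤ Σ_i P[A_i] ≤ 6·p = 6·(2/13) = 12/13.
Numerically: 12/13 ≈ 0.923.
Is 12/13 < 1? YES.
Since P[∪ A_i] ≤ 12/13 < 1, the complement has P[∩ A_i^c] ≥ 1 − 12/13 = 1/13 > 0, so some outcome avoids every A_i.

6·p = 12/13 ≈ 0.923; existence CERTIFIED by the union bound.


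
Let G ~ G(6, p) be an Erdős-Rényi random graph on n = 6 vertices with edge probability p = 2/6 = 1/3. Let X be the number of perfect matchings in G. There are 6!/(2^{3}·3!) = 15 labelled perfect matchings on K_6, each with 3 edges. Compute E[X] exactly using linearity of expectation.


K_6 has 6!/(2^{3}·3!) = 15 labelled perfect matchings.
For each such perfect matching H, let X_H = 1 if all 3 edges of H are present in G. Then P[X_H = 1] = p^{3} = (1/3)^{3} = 1/27.
By linearity: E[X] = Σ_H E[X_H] = 15 · p^{3} = 15 · 1/27 = 5/9.
Numerically: E[X] ≈ 0.556.

E[X] = 15 · (1/3)^{3} = 5/9 ≈ 0.556.


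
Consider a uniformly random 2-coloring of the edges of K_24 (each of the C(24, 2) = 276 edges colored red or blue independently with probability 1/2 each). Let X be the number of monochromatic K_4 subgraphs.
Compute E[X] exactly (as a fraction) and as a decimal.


Let X = Σ_S X_S over the C(24, 4) = 10626 subsets S of size 4, where X_S = 1 if the K_4 on S is monochromatic.
For a fixed S, the K_4 on S has C(4, 2) = 6 edges. P[all 6 edges red] = (1/2)^6, and likewise for blue, so P[monochromatic] = 2·(1/2)^6 = 2^{1 − 6} = 1/32.
Summing: E[X] = C(24, 4) · 2^{1 − 6} = 10626 · 1/32 = 5313/16.
Numerically: E[X] ≈ 332.06250.

E[X] = C(24,4)·2^(1−C(4,2)) = 5313/16 ≈ 332.06250.
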